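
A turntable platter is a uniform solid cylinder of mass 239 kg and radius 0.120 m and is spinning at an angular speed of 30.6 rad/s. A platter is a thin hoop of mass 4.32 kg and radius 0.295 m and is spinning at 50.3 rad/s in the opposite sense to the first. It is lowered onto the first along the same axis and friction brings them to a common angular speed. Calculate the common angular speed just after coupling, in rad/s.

The coupling torques are internal; angular momentum about the shared axis is conserved.
Moments of inertia: I_A = ½(239)(0.120)² = 1.721 kg·m²; I_B = (4.32)(0.295)² = 0.3759 kg·m².
Taking A's sense as positive: L = (1.721)(30.6) − (0.3759)(50.3) = 33.75 kg·m²·rad/s.
Combined I = 1.721 + 0.3759 = 2.097 kg·m².
ω_f = L / I = 33.75 / 2.097 = 16.09 rad/s.

|ω_f| ≈ 16.1 rad/s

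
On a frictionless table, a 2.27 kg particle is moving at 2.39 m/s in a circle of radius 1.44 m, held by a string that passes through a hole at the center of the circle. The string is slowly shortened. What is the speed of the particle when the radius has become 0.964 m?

v₂ ≈ 3.57 m/s

The only horizontal force on the mass is along the cord (radial), so it exerts no torque about the hole and angular momentum m v r is conserved.
v₂ = v₁ r₁ / r₂ = (2.39)(1.44) / (0.964) = 3.570 m/s.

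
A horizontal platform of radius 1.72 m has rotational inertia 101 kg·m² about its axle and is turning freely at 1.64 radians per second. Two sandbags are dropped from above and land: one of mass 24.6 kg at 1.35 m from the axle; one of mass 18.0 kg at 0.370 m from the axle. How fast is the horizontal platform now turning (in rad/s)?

No external torque acts about the axle; L_before = L_after.
Added inertia Σmr² = (24.6)(1.35)² + (18.0)(0.370)² = 47.30 kg·m²; I_f = 101.0 + 47.30 = 148.3 kg·m².
ω_f = I_p ω_i / I_f = (101.0)(1.64) / 148.3 = 1.117 rad/s.

ω_f ≈ 1.12 rad/s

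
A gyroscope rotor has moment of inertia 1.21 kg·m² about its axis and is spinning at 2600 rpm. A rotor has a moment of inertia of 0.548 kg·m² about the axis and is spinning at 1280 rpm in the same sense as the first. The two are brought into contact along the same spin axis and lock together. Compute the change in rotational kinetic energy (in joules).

ΔKE ≈ -3600 J

No external torque acts about the common axis, so total angular momentum is conserved.
Taking A's sense as positive: L = (1.210)(2600) + (0.5480)(1280) = 3847 kg·m²·rpm.
Combined I = 1.210 + 0.5480 = 1.758 kg·m².
ω_f = L / I = 3847 / 1.758 = 2189 rpm.
KE_i = ½ΣIω² = 49770 J; KE_f = ½(1.758)(229.2)² = 46170 J.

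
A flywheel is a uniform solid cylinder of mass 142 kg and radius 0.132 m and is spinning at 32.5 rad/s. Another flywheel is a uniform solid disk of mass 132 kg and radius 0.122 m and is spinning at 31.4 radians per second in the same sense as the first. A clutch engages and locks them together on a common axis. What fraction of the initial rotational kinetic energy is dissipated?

fraction ≈ 0.000291

The coupling torques are internal; angular momentum about the shared axis is conserved.
Moments of inertia: I_A = ½(142)(0.132)² = 1.237 kg·m²; I_B = ½(132)(0.122)² = 0.9823 kg·m².
Taking A's sense as positive: L = (1.237)(32.5) + (0.9823)(31.4) = 71.05 kg·m²·rad/s.
Combined I = 1.237 + 0.9823 = 2.219 kg·m².
ω_f = L / I = 71.05 / 2.219 = 32.01 rad/s.
KE_i = ½ΣIω² = 1138 J; KE_f = ½(2.219)(32.01)² = 1137 J.
Fraction dissipated = (KE_i − KE_f)/KE_i = 0.0002912.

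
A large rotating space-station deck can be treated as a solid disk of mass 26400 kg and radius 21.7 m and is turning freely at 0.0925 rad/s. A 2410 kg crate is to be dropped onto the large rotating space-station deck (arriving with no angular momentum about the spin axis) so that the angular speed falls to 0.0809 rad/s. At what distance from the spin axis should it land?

The added mass arrives with no angular momentum about the spin axis, and any external torque about the spin axis is negligible, so the system's angular momentum is conserved.
I_p = ½(26400)(21.7)² = 6.216e+06 kg·m².
I_p ω_i = (I_p + m r²) ω_f ⇒ m r² = I_p(ω_i/ω_f − 1) = 6.216e+06(0.0925/0.0809 − 1) = 8.913e+05 kg·m².
r = √(8.913e+05/2410) = 19.23 m.

r ≈ 19.2 m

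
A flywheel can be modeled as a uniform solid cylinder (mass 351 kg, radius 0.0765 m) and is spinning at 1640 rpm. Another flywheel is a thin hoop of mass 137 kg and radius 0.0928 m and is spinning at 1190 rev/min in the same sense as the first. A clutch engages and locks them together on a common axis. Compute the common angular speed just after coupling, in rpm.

No external torque acts about the common axis, so total angular momentum is conserved.
Moments of inertia: I_A = ½(351)(0.0765)² = 1.027 kg·m²; I_B = (137)(0.0928)² = 1.180 kg·m².
Taking A's sense as positive: L = (1.027)(1640) + (1.180)(1190) = 3088 kg·m²·rpm.
Combined I = 1.027 + 1.180 = 2.207 kg·m².
ω_f = L / I = 3088 / 2.207 = 1399 rpm.

|ω_f| ≈ 1400 rpm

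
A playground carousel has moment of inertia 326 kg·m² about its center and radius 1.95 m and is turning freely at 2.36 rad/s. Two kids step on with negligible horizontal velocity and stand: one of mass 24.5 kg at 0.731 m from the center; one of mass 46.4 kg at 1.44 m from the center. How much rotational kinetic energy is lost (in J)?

No external torque acts about the center; L_before = L_after.
Added inertia Σmr² = (24.5)(0.731)² + (46.4)(1.44)² = 109.3 kg·m²; I_f = 326.0 + 109.3 = 435.3 kg·m².
ω_f = I_p ω_i / I_f = (326.0)(2.36) / 435.3 = 1.767 rad/s.
KE_i = ½(326.0)(2.360 rad/s)² = 907.8 J; KE_f = ½(435.3)(1.767)² = 679.9 J.

energy lost ≈ 228 J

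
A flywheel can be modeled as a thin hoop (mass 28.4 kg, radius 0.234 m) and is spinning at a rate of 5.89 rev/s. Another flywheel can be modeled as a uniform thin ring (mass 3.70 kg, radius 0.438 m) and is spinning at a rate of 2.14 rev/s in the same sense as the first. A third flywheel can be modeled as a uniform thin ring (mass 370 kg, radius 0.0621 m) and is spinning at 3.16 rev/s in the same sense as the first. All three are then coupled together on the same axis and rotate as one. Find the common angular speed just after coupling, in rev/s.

No external torque acts about the common axis, so total angular momentum is conserved.
Moments of inertia: I_A = (28.4)(0.234)² = 1.555 kg·m²; I_B = (3.70)(0.438)² = 0.7098 kg·m²; I_C = (370)(0.0621)² = 1.427 kg·m².
Taking A's sense as positive: L = (1.555)(5.89) + (0.7098)(2.14) + (1.427)(3.16) = 15.19 kg·m²·rev/s.
Combined I = 1.555 + 0.7098 + 1.427 = 3.692 kg·m².
ω_f = L / I = 15.19 / 3.692 = 4.114 rev/s.

|ω_f| ≈ 4.11 rev/s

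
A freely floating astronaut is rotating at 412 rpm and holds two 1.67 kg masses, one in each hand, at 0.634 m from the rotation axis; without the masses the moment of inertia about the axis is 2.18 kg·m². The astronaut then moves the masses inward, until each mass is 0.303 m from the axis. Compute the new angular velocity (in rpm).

Angular momentum about the spin axis is conserved since the torque about it is zero.
I₁ = 2.18 + 2(1.67)(0.634)² = 3.523 kg·m²; I₂ = 2.18 + 2(1.67)(0.303)² = 2.487 kg·m².
ω₂ = I₁ω₁ / I₂ = (3.523)(412 rpm) / (2.487) = 583.6 rpm.

ω₂ ≈ 584 rpm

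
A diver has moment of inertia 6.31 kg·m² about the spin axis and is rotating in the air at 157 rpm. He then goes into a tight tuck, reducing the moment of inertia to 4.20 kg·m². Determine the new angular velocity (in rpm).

No external torque acts about the spin axis, so angular momentum is conserved.
ω₂ = I₁ω₁ / I₂ = (6.310)(157 rpm) / (4.200) = 235.9 rpm.

ω₂ ≈ 236 rpm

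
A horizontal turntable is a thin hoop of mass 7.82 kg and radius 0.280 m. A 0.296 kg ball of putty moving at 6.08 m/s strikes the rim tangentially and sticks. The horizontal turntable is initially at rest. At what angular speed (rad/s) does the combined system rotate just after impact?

About the axle the impulsive forces during the collision are internal, so angular momentum about that axis is conserved.
I_p = (7.82)(0.280)² = 0.6131 kg·m². Taking the sense of the ball of putty's angular momentum as positive, L_{ball} = m v R = (0.296)(6.08)(0.280) = 0.5039 kg·m²/s.
L_i = 0 + 0.5039 = 0.5039 kg·m²/s.
After sticking, I_f = I_p + m R² = 0.6131 + (0.296)(0.280)² = 0.6363 kg·m².
ω_f = L_i / I_f = 0.5039 / 0.6363 = 0.7919 rad/s.

|ω_f| ≈ 0.792 rad/s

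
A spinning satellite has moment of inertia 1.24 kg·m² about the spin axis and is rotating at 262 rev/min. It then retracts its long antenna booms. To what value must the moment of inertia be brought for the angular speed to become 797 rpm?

No external torque acts about the spin axis, so angular momentum is conserved.
I₂ = I₁ω₁ / ω₂ = (1.24)(262) / (797) = 0.4076 kg·m².

I₂ ≈ 0.408 kg·m²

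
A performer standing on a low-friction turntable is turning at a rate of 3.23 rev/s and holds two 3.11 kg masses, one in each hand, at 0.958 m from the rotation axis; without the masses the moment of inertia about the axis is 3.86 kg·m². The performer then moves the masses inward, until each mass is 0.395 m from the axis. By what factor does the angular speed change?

ω₂/ω₁ ≈ 1.98

Angular momentum about the spin axis is conserved since the torque about it is zero.
I₁ = 3.86 + 2(3.11)(0.958)² = 9.568 kg·m²; I₂ = 3.86 + 2(3.11)(0.395)² = 4.830 kg·m².
ω₂/ω₁ = I₁/I₂ = 9.568 / 4.830 = 1.981.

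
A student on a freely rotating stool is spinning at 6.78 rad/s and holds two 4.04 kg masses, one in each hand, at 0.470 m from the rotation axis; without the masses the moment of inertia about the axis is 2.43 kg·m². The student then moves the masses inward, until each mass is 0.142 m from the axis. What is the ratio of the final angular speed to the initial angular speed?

ω₂/ω₁ ≈ 1.63

No external torque acts about the spin axis, so angular momentum is conserved.
I₁ = 2.43 + 2(4.04)(0.470)² = 4.215 kg·m²; I₂ = 2.43 + 2(4.04)(0.142)² = 2.593 kg·m².
ω₂/ω₁ = I₁/I₂ = 4.215 / 2.593 = 1.626.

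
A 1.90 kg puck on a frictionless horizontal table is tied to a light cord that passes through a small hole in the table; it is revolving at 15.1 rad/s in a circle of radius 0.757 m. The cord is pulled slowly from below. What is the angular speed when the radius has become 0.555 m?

ω₂ ≈ 28.1 rad/s

No torque about the axis ⇒ m r₁² ω₁ = m r₂² ω₂.
ω₂ = ω₁ (r₁/r₂)² = (15.1)(0.757/0.555)² = 28.09 rad/s.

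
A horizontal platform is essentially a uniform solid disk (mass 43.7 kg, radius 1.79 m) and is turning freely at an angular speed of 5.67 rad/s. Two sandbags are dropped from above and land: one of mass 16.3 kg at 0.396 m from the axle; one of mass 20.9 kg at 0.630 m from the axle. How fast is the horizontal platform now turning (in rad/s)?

The added mass arrives with no angular momentum about the axle, and any external torque about the axle is negligible, so the system's angular momentum is conserved.
I_p = ½(43.7)(1.79)² = 70.01 kg·m².
Added inertia Σmr² = (16.3)(0.396)² + (20.9)(0.630)² = 10.85 kg·m²; I_f = 70.01 + 10.85 = 80.86 kg·m².
ω_f = I_p ω_i / I_f = (70.01)(5.67) / 80.86 = 4.909 rad/s.

ω_f ≈ 4.91 rad/s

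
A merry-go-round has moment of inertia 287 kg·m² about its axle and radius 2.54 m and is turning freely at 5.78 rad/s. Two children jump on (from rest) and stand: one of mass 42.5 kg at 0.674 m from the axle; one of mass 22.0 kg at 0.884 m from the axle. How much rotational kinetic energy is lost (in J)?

energy lost ≈ 541 J

No external torque acts about the axle; L_before = L_after.
Added inertia Σmr² = (42.5)(0.674)² + (22.0)(0.884)² = 36.50 kg·m²; I_f = 287.0 + 36.50 = 323.5 kg·m².
ω_f = I_p ω_i / I_f = (287.0)(5.78) / 323.5 = 5.128 rad/s.
KE_i = ½(287.0)(5.780 rad/s)² = 4794 J; KE_f = ½(323.5)(5.128)² = 4253 J.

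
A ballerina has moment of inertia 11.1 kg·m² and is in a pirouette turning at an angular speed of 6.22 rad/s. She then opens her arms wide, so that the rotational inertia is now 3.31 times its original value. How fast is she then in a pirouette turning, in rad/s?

ω₂ ≈ 1.88 rad/s

With no external torque about the axis, L is conserved: I₁ω₁ = I₂ω₂.
I₂ = 3.31 × 11.1 = 36.74 kg·m².
ω₂ = I₁ω₁ / I₂ = (11.10)(6.22 rad/s) / (36.74) = 1.879 rad/s.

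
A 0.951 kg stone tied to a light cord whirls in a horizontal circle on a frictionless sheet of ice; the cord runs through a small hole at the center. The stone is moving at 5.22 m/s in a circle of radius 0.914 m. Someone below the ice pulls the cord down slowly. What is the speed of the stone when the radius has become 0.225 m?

v₂ ≈ 21.2 m/s

Central (radial) force ⇒ zero torque about the center ⇒ m v r is constant.
v₂ = v₁ r₁ / r₂ = (5.22)(0.914) / (0.225) = 21.20 m/s.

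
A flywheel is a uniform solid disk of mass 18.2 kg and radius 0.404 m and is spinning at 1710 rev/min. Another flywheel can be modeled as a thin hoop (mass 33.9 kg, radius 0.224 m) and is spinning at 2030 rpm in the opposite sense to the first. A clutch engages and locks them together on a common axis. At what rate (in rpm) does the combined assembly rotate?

|ω_f| ≈ 287 rpm

The coupling torques are internal; angular momentum about the shared axis is conserved.
Moments of inertia: I_A = ½(18.2)(0.404)² = 1.485 kg·m²; I_B = (33.9)(0.224)² = 1.701 kg·m².
Taking A's sense as positive: L = (1.485)(1710) − (1.701)(2030) = -913.2 kg·m²·rpm.
Combined I = 1.485 + 1.701 = 3.186 kg·m².
ω_f = L / I = -913.2 / 3.186 = -286.6 rpm.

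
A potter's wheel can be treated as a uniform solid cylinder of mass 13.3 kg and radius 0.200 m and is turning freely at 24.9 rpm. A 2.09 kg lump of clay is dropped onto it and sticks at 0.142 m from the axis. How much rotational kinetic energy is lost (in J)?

energy lost ≈ 0.124 J

The added mass arrives with no angular momentum about the axis, and any external torque about the axis is negligible, so the system's angular momentum is conserved.
I_p = ½(13.3)(0.200)² = 0.2660 kg·m².
Added inertia Σmr² = (2.09)(0.142)² = 0.04214 kg·m²; I_f = 0.2660 + 0.04214 = 0.3081 kg·m².
ω_f = I_p ω_i / I_f = (0.2660)(24.9) / 0.3081 = 21.49 rpm.
KE_i = ½(0.2660)(2.608 rad/s)² = 0.9043 J; KE_f = ½(0.3081)(2.251)² = 0.7806 J.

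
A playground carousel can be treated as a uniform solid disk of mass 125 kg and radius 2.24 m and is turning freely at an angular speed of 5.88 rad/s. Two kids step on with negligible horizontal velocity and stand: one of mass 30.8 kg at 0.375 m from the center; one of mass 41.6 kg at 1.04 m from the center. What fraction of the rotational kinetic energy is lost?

fraction ≈ 0.136

The added mass arrives with no angular momentum about the center, and any external torque about the center is negligible, so the system's angular momentum is conserved.
I_p = ½(125)(2.24)² = 313.6 kg·m².
Added inertia Σmr² = (30.8)(0.375)² + (41.6)(1.04)² = 49.33 kg·m²; I_f = 313.6 + 49.33 = 362.9 kg·m².
ω_f = I_p ω_i / I_f = (313.6)(5.88) / 362.9 = 5.081 rad/s.
KE_i = ½(313.6)(5.880 rad/s)² = 5421 J; KE_f = ½(362.9)(5.081)² = 4684 J.
Fraction lost = 0.1359.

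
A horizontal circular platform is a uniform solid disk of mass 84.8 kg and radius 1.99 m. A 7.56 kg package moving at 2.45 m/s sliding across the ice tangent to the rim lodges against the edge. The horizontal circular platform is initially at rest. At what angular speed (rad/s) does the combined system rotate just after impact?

|ω_f| ≈ 0.186 rad/s

The axle reaction passes through the central axle and exerts no torque about it; angular momentum about the central axle is conserved through the impact.
I_p = ½(84.8)(1.99)² = 167.9 kg·m². Taking the sense of the package's angular momentum as positive, L_{package} = m v R = (7.56)(2.45)(1.99) = 36.86 kg·m²/s.
L_i = 0 + 36.86 = 36.86 kg·m²/s.
After sticking, I_f = I_p + m R² = 167.9 + (7.56)(1.99)² = 197.8 kg·m².
ω_f = L_i / I_f = 36.86 / 197.8 = 0.1863 rad/s.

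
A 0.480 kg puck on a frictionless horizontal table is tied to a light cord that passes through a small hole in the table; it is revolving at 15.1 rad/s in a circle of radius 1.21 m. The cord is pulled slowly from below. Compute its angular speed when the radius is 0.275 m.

ω₂ ≈ 292 rad/s

No torque about the axis ⇒ m r₁² ω₁ = m r₂² ω₂.
ω₂ = ω₁ (r₁/r₂)² = (15.1)(1.21/0.275)² = 292.3 rad/s.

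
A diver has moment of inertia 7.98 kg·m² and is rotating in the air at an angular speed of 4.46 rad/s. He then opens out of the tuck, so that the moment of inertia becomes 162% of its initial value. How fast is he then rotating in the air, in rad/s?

With no external torque about the axis, L is conserved: I₁ω₁ = I₂ω₂.
I₂ = 1.62 × 7.98 = 12.93 kg·m².
ω₂ = I₁ω₁ / I₂ = (7.980)(4.46 rad/s) / (12.93) = 2.753 rad/s.

ω₂ ≈ 2.75 rad/s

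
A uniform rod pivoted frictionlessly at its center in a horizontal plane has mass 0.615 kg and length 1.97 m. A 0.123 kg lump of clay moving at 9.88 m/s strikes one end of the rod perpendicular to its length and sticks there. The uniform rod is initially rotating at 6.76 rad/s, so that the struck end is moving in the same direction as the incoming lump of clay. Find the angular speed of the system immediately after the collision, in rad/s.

|ω_f| ≈ 7.99 rad/s

About the pivot the impulsive forces during the collision are internal, so angular momentum about that axis is conserved.
I_p = (1/12)(0.615)(1.97)² = 0.1989 kg·m². Taking the sense of the lump of clay's angular momentum as positive, L_{lump} = m v R = (0.123)(9.88)(1.97/2) = 1.197 kg·m²/s.
L_i = +I_p ω_p + m v R = +(0.1989)(6.76) + 1.197 = 2.542 kg·m²/s.
After sticking, I_f = I_p + m R² = 0.1989 + (0.123)(1.97/2)² = 0.3182 kg·m².
ω_f = L_i / I_f = 2.542 / 0.3182 = 7.986 rad/s.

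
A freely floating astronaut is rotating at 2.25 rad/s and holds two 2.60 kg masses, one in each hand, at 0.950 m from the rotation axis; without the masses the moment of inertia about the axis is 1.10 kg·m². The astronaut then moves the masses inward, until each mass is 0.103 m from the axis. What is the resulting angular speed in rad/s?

No external torque acts about the spin axis, so angular momentum is conserved.
I₁ = 1.10 + 2(2.60)(0.950)² = 5.793 kg·m²; I₂ = 1.10 + 2(2.60)(0.103)² = 1.155 kg·m².
ω₂ = I₁ω₁ / I₂ = (5.793)(2.25 rad/s) / (1.155) = 11.28 rad/s.

ω₂ ≈ 11.3 rad/s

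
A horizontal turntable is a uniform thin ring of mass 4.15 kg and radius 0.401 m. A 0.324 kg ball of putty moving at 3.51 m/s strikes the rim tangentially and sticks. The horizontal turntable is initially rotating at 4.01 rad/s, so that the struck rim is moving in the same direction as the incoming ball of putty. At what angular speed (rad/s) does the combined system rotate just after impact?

About the axle the impulsive forces during the collision are internal, so angular momentum about that axis is conserved.
I_p = (4.15)(0.401)² = 0.6673 kg·m². Taking the sense of the ball of putty's angular momentum as positive, L_{ball} = m v R = (0.324)(3.51)(0.401) = 0.4560 kg·m²/s.
L_i = +I_p ω_p + m v R = +(0.6673)(4.01) + 0.4560 = 3.132 kg·m²/s.
After sticking, I_f = I_p + m R² = 0.6673 + (0.324)(0.401)² = 0.7194 kg·m².
ω_f = L_i / I_f = 3.132 / 0.7194 = 4.353 rad/s.

|ω_f| ≈ 4.35 rad/s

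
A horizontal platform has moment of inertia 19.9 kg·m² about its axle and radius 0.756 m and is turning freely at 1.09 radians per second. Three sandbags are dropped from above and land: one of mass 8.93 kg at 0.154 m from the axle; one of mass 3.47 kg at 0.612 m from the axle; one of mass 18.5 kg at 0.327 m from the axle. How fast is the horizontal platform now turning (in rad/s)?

No external torque acts about the axle; L_before = L_after.
Added inertia Σmr² = (8.93)(0.154)² + (3.47)(0.612)² + (18.5)(0.327)² = 3.490 kg·m²; I_f = 19.90 + 3.490 = 23.39 kg·m².
ω_f = I_p ω_i / I_f = (19.90)(1.09) / 23.39 = 0.9274 rad/s.

ω_f ≈ 0.927 rad/s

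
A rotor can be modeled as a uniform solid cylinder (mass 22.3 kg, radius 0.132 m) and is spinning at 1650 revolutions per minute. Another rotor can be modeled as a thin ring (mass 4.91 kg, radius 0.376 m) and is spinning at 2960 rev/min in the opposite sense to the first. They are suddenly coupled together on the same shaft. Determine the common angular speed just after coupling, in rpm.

No external torque acts about the common axis, so total angular momentum is conserved.
Moments of inertia: I_A = ½(22.3)(0.132)² = 0.1943 kg·m²; I_B = (4.91)(0.376)² = 0.6942 kg·m².
Taking A's sense as positive: L = (0.1943)(1650) − (0.6942)(2960) = -1734 kg·m²·rpm.
Combined I = 0.1943 + 0.6942 = 0.8884 kg·m².
ω_f = L / I = -1734 / 0.8884 = -1952 rpm.

|ω_f| ≈ 1950 rpm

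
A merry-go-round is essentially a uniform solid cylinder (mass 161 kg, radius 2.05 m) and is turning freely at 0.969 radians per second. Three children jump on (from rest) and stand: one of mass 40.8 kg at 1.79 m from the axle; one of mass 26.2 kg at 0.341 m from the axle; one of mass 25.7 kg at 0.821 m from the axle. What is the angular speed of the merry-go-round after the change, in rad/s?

ω_f ≈ 0.670 rad/s

The added mass arrives with no angular momentum about the axle, and any external torque about the axle is negligible, so the system's angular momentum is conserved.
I_p = ½(161)(2.05)² = 338.3 kg·m².
Added inertia Σmr² = (40.8)(1.79)² + (26.2)(0.341)² + (25.7)(0.821)² = 151.1 kg·m²; I_f = 338.3 + 151.1 = 489.4 kg·m².
ω_f = I_p ω_i / I_f = (338.3)(0.969) / 489.4 = 0.6698 rad/s.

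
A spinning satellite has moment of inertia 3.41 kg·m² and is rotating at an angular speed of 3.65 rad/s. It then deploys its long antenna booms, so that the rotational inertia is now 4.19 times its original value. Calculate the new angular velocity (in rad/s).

ω₂ ≈ 0.871 rad/s

With no external torque about the axis, L is conserved: I₁ω₁ = I₂ω₂.
I₂ = 4.19 × 3.41 = 14.29 kg·m².
ω₂ = I₁ω₁ / I₂ = (3.410)(3.65 rad/s) / (14.29) = 0.8711 rad/s.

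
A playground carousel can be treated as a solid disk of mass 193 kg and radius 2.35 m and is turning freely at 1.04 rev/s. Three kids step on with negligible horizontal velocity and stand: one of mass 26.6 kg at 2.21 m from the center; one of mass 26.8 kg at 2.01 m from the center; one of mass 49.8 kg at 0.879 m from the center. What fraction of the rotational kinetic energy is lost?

No external torque acts about the center; L_before = L_after.
I_p = ½(193)(2.35)² = 532.9 kg·m².
Added inertia Σmr² = (26.6)(2.21)² + (26.8)(2.01)² + (49.8)(0.879)² = 276.7 kg·m²; I_f = 532.9 + 276.7 = 809.6 kg·m².
ω_f = I_p ω_i / I_f = (532.9)(1.04) / 809.6 = 0.6846 rev/s.
KE_i = ½(532.9)(6.535 rad/s)² = 11380 J; KE_f = ½(809.6)(4.301)² = 7490 J.
Fraction lost = 0.3417.

fraction ≈ 0.342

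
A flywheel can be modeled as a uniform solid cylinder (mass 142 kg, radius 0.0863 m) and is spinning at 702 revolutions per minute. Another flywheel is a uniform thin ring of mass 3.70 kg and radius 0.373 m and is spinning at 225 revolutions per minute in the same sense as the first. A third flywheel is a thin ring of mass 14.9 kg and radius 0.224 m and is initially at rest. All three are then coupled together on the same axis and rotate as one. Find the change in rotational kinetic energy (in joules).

ΔKE ≈ -846 J

No external torque acts about the common axis, so total angular momentum is conserved.
Moments of inertia: I_A = ½(142)(0.0863)² = 0.5288 kg·m²; I_B = (3.70)(0.373)² = 0.5148 kg·m²; I_C = (14.9)(0.224)² = 0.7476 kg·m².
Taking A's sense as positive: L = (0.5288)(702) + (0.5148)(225) = 487.0 kg·m²·rpm.
Combined I = 0.5288 + 0.5148 + 0.7476 = 1.791 kg·m².
ω_f = L / I = 487.0 / 1.791 = 271.9 rpm.
KE_i = ½ΣIω² = 1572 J; KE_f = ½(1.791)(28.47)² = 726.1 J.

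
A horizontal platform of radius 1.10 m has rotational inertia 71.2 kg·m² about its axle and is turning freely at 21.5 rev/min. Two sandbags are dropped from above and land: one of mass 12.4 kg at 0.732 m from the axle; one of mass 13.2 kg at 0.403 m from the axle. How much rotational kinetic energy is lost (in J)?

The added mass arrives with no angular momentum about the axle, and any external torque about the axle is negligible, so the system's angular momentum is conserved.
Added inertia Σmr² = (12.4)(0.732)² + (13.2)(0.403)² = 8.788 kg·m²; I_f = 71.20 + 8.788 = 79.99 kg·m².
ω_f = I_p ω_i / I_f = (71.20)(21.5) / 79.99 = 19.14 rpm.
KE_i = ½(71.20)(2.251 rad/s)² = 180.5 J; KE_f = ½(79.99)(2.004)² = 160.6 J.

energy lost ≈ 19.8 J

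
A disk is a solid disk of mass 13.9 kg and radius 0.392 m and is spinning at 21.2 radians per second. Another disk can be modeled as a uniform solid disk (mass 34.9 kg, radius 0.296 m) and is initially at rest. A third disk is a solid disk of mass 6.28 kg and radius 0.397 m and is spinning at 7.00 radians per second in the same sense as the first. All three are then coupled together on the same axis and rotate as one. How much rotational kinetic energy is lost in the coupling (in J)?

The coupling torques are internal; angular momentum about the shared axis is conserved.
Moments of inertia: I_A = ½(13.9)(0.392)² = 1.068 kg·m²; I_B = ½(34.9)(0.296)² = 1.529 kg·m²; I_C = ½(6.28)(0.397)² = 0.4949 kg·m².
Taking A's sense as positive: L = (1.068)(21.2) + (0.4949)(7.00) = 26.11 kg·m²·rad/s.
Combined I = 1.068 + 1.529 + 0.4949 = 3.092 kg·m².
ω_f = L / I = 26.11 / 3.092 = 8.443 rad/s.
KE_i = ½ΣIω² = 252.1 J; KE_f = ½(3.092)(8.443)² = 110.2 J.

ΔKE lost ≈ 142 J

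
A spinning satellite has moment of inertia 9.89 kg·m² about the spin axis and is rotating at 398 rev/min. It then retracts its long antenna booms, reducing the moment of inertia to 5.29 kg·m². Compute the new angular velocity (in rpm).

ω₂ ≈ 744 rpm

With no external torque about the axis, L is conserved: I₁ω₁ = I₂ω₂.
ω₂ = I₁ω₁ / I₂ = (9.890)(398 rpm) / (5.290) = 744.1 rpm.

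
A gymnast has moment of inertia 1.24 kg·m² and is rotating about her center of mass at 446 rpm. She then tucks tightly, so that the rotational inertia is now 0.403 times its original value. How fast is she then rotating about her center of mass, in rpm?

With no external torque about the axis, L is conserved: I₁ω₁ = I₂ω₂.
I₂ = 0.403 × 1.24 = 0.4997 kg·m².
ω₂ = I₁ω₁ / I₂ = (1.240)(446 rpm) / (0.4997) = 1107 rpm.

ω₂ ≈ 1110 rpm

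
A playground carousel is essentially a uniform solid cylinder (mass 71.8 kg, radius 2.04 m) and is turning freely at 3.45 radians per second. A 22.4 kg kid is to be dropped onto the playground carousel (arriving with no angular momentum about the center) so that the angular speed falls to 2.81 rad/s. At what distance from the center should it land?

No external torque acts about the center; L_before = L_after.
I_p = ½(71.8)(2.04)² = 149.4 kg·m².
I_p ω_i = (I_p + m r²) ω_f ⇒ m r² = I_p(ω_i/ω_f − 1) = 149.4(3.45/2.81 − 1) = 34.03 kg·m².
r = √(34.03/22.4) = 1.233 m.

r ≈ 1.23 m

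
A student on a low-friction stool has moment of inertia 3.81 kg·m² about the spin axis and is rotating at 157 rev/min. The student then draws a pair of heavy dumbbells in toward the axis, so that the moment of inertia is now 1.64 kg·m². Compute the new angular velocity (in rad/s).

No external torque acts about the spin axis, so angular momentum is conserved.
ω₂ = I₁ω₁ / I₂ = (3.810)(157 rpm) / (1.640) = 364.7 rpm = 38.20 rad/s.

ω₂ ≈ 38.2 rad/s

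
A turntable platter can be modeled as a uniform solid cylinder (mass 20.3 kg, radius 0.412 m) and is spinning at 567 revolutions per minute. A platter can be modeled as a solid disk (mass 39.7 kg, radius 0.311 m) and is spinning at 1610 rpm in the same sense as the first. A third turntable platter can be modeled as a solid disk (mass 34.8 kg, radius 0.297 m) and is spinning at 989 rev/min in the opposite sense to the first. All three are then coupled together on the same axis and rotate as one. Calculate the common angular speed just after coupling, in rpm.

|ω_f| ≈ 492 rpm

The coupling torques are internal; angular momentum about the shared axis is conserved.
Moments of inertia: I_A = ½(20.3)(0.412)² = 1.723 kg·m²; I_B = ½(39.7)(0.311)² = 1.920 kg·m²; I_C = ½(34.8)(0.297)² = 1.535 kg·m².
Taking A's sense as positive: L = (1.723)(567) + (1.920)(1610) − (1.535)(989) = 2550 kg·m²·rpm.
Combined I = 1.723 + 1.920 + 1.535 = 5.178 kg·m².
ω_f = L / I = 2550 / 5.178 = 492.5 rpm.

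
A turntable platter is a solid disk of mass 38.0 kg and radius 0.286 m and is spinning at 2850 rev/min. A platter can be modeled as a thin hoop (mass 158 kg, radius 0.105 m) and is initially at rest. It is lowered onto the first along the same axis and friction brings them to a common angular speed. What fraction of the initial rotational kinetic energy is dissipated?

fraction ≈ 0.528

No external torque acts about the common axis, so total angular momentum is conserved.
Moments of inertia: I_A = ½(38.0)(0.286)² = 1.554 kg·m²; I_B = (158)(0.105)² = 1.742 kg·m².
Taking A's sense as positive: L = (1.554)(2850) = 4429 kg·m²·rpm.
Combined I = 1.554 + 1.742 = 3.296 kg·m².
ω_f = L / I = 4429 / 3.296 = 1344 rpm.
KE_i = ½ΣIω² = 69220 J; KE_f = ½(3.296)(140.7)² = 32640 J.
Fraction dissipated = (KE_i − KE_f)/KE_i = 0.5285.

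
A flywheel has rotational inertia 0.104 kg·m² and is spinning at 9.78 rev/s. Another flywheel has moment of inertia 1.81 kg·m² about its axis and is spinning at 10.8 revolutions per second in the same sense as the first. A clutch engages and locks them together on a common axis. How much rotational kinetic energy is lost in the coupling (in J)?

No external torque acts about the common axis, so total angular momentum is conserved.
Taking A's sense as positive: L = (0.1040)(9.78) + (1.810)(10.8) = 20.57 kg·m²·rev/s.
Combined I = 0.1040 + 1.810 = 1.914 kg·m².
ω_f = L / I = 20.57 / 1.914 = 10.74 rev/s.
KE_i = ½ΣIω² = 4364 J; KE_f = ½(1.914)(67.51)² = 4362 J.

ΔKE lost ≈ 2.02 J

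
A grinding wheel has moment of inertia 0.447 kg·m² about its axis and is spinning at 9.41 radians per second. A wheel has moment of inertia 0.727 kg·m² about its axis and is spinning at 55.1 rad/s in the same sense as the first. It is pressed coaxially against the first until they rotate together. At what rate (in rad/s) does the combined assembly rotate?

No external torque acts about the common axis, so total angular momentum is conserved.
Taking A's sense as positive: L = (0.4470)(9.41) + (0.7270)(55.1) = 44.26 kg·m²·rad/s.
Combined I = 0.4470 + 0.7270 = 1.174 kg·m².
ω_f = L / I = 44.26 / 1.174 = 37.70 rad/s.

|ω_f| ≈ 37.7 rad/s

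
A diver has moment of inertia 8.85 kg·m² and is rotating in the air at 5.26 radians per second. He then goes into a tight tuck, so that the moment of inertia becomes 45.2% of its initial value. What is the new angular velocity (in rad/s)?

ω₂ ≈ 11.6 rad/s

No external torque acts about the spin axis, so angular momentum is conserved.
I₂ = 0.452 × 8.85 = 4.000 kg·m².
ω₂ = I₁ω₁ / I₂ = (8.850)(5.26 rad/s) / (4.000) = 11.64 rad/s.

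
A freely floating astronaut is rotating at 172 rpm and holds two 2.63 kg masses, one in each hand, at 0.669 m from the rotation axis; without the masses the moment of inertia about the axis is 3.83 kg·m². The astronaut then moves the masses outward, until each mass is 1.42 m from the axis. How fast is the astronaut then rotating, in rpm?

No external torque acts about the spin axis, so angular momentum is conserved.
I₁ = 3.83 + 2(2.63)(0.669)² = 6.184 kg·m²; I₂ = 3.83 + 2(2.63)(1.42)² = 14.44 kg·m².
ω₂ = I₁ω₁ / I₂ = (6.184)(172 rpm) / (14.44) = 73.68 rpm.

ω₂ ≈ 73.7 rpm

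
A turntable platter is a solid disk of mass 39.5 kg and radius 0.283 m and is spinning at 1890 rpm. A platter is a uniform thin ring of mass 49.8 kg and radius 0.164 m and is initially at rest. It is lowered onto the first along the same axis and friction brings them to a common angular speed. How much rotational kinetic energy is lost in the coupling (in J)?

ΔKE lost ≈ 14200 J

The coupling torques are internal; angular momentum about the shared axis is conserved.
Moments of inertia: I_A = ½(39.5)(0.283)² = 1.582 kg·m²; I_B = (49.8)(0.164)² = 1.339 kg·m².
Taking A's sense as positive: L = (1.582)(1890) = 2990 kg·m²·rpm.
Combined I = 1.582 + 1.339 = 2.921 kg·m².
ω_f = L / I = 2990 / 2.921 = 1023 rpm.
KE_i = ½ΣIω² = 30980 J; KE_f = ½(2.921)(107.2)² = 16780 J.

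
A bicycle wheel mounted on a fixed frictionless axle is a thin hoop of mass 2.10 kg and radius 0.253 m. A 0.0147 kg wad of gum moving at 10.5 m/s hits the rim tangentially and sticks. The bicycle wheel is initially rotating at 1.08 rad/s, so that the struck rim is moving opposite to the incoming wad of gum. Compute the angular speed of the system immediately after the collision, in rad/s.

The axle reaction passes through the axle and exerts no torque about it; angular momentum about the axle is conserved through the impact.
I_p = (2.10)(0.253)² = 0.1344 kg·m². Taking the sense of the wad of gum's angular momentum as positive, L_{wad} = m v R = (0.0147)(10.5)(0.253) = 0.03905 kg·m²/s.
L_i = −I_p ω_p + m v R = −(0.1344)(1.08) + 0.03905 = -0.1061 kg·m²/s.
After sticking, I_f = I_p + m R² = 0.1344 + (0.0147)(0.253)² = 0.1354 kg·m².
ω_f = L_i / I_f = -0.1061 / 0.1354 = -0.7840 rad/s.

|ω_f| ≈ 0.784 rad/s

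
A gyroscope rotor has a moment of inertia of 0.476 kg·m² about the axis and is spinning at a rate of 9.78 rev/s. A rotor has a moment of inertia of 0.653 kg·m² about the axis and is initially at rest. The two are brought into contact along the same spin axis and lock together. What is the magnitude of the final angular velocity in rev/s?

|ω_f| ≈ 4.12 rev/s

No external torque acts about the common axis, so total angular momentum is conserved.
Taking A's sense as positive: L = (0.4760)(9.78) = 4.655 kg·m²·rev/s.
Combined I = 0.4760 + 0.6530 = 1.129 kg·m².
ω_f = L / I = 4.655 / 1.129 = 4.123 rev/s.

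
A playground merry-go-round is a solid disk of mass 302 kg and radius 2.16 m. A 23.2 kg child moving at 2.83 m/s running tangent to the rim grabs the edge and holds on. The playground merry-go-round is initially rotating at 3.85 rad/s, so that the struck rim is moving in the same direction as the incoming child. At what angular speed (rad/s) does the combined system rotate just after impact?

|ω_f| ≈ 3.51 rad/s

About the axle the impulsive forces during the collision are internal, so angular momentum about that axis is conserved.
I_p = ½(302)(2.16)² = 704.5 kg·m². Taking the sense of the child's angular momentum as positive, L_{child} = m v R = (23.2)(2.83)(2.16) = 141.8 kg·m²/s.
L_i = +I_p ω_p + m v R = +(704.5)(3.85) + 141.8 = 2854 kg·m²/s.
After sticking, I_f = I_p + m R² = 704.5 + (23.2)(2.16)² = 812.7 kg·m².
ω_f = L_i / I_f = 2854 / 812.7 = 3.512 rad/s.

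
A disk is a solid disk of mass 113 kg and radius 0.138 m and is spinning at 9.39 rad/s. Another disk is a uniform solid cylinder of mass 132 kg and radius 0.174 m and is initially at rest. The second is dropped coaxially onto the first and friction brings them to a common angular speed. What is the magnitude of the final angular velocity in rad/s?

The coupling torques are internal; angular momentum about the shared axis is conserved.
Moments of inertia: I_A = ½(113)(0.138)² = 1.076 kg·m²; I_B = ½(132)(0.174)² = 1.998 kg·m².
Taking A's sense as positive: L = (1.076)(9.39) = 10.10 kg·m²·rad/s.
Combined I = 1.076 + 1.998 = 3.074 kg·m².
ω_f = L / I = 10.10 / 3.074 = 3.287 rad/s.

|ω_f| ≈ 3.29 rad/s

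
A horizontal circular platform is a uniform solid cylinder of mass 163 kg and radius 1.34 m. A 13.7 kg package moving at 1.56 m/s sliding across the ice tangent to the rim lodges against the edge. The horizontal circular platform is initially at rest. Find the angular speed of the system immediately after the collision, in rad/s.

The axle reaction passes through the central axle and exerts no torque about it; angular momentum about the central axle is conserved through the impact.
I_p = ½(163)(1.34)² = 146.3 kg·m². Taking the sense of the package's angular momentum as positive, L_{package} = m v R = (13.7)(1.56)(1.34) = 28.64 kg·m²/s.
L_i = 0 + 28.64 = 28.64 kg·m²/s.
After sticking, I_f = I_p + m R² = 146.3 + (13.7)(1.34)² = 170.9 kg·m².
ω_f = L_i / I_f = 28.64 / 170.9 = 0.1675 rad/s.

|ω_f| ≈ 0.168 rad/s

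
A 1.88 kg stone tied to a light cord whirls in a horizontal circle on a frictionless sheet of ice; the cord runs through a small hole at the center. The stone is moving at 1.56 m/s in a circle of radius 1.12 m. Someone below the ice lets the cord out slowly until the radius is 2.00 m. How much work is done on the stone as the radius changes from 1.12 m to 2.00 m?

W ≈ -1.57 J

Central (radial) force ⇒ zero torque about the center ⇒ m v r is constant.
v₂ = v₁ r₁ / r₂ = (1.56)(1.12) / (2.00) = 0.8736 m/s.
W = ΔKE = ½m(v₂² − v₁²) = -1.570 J.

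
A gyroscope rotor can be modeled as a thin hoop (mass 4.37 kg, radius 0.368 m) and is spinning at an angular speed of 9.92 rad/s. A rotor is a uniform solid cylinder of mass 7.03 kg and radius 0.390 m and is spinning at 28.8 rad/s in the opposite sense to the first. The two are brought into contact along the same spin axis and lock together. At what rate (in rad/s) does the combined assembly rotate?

|ω_f| ≈ 8.46 rad/s

No external torque acts about the common axis, so total angular momentum is conserved.
Moments of inertia: I_A = (4.37)(0.368)² = 0.5918 kg·m²; I_B = ½(7.03)(0.390)² = 0.5346 kg·m².
Taking A's sense as positive: L = (0.5918)(9.92) − (0.5346)(28.8) = -9.527 kg·m²·rad/s.
Combined I = 0.5918 + 0.5346 = 1.126 kg·m².
ω_f = L / I = -9.527 / 1.126 = -8.457 rad/s.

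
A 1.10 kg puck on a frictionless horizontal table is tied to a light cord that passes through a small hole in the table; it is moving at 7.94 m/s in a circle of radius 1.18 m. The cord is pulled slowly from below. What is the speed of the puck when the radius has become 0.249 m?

v₂ ≈ 37.6 m/s

Central (radial) force ⇒ zero torque about the center ⇒ m v r is constant.
v₂ = v₁ r₁ / r₂ = (7.94)(1.18) / (0.249) = 37.63 m/s.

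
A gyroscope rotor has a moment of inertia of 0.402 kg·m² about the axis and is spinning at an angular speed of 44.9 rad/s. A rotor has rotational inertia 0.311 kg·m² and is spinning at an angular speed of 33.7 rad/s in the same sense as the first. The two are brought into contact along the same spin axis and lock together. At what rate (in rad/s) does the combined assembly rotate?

No external torque acts about the common axis, so total angular momentum is conserved.
Taking A's sense as positive: L = (0.4020)(44.9) + (0.3110)(33.7) = 28.53 kg·m²·rad/s.
Combined I = 0.4020 + 0.3110 = 0.7130 kg·m².
ω_f = L / I = 28.53 / 0.7130 = 40.01 rad/s.

|ω_f| ≈ 40.0 rad/s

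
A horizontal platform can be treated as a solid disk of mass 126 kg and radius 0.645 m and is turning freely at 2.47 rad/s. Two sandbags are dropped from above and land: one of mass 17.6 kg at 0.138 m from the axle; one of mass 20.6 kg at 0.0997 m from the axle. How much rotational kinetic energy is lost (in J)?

energy lost ≈ 1.61 J

The added mass arrives with no angular momentum about the axle, and any external torque about the axle is negligible, so the system's angular momentum is conserved.
I_p = ½(126)(0.645)² = 26.21 kg·m².
Added inertia Σmr² = (17.6)(0.138)² + (20.6)(0.0997)² = 0.5399 kg·m²; I_f = 26.21 + 0.5399 = 26.75 kg·m².
ω_f = I_p ω_i / I_f = (26.21)(2.47) / 26.75 = 2.420 rad/s.
KE_i = ½(26.21)(2.470 rad/s)² = 79.95 J; KE_f = ½(26.75)(2.420)² = 78.34 J.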